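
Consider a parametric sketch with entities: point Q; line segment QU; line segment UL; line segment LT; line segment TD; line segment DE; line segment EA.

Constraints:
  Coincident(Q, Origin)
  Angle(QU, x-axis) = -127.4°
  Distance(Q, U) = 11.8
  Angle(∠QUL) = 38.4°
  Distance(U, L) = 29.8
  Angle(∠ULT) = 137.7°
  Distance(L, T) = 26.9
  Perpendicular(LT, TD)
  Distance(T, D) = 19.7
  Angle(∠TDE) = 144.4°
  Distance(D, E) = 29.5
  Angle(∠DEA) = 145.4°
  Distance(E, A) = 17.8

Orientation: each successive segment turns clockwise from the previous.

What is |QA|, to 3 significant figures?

30.6

Q is at the origin; QU runs at -127.4° with length 11.8, so U = (-7.17, -9.37). ∠QUL = 38.4° gives UL at 91.0° from the x-axis; with |UL| = 29.8, L = (-7.69, 20.4). ∠ULT = 137.7° gives LT at 48.7° from the x-axis; with |LT| = 26.9, T = (10.1, 40.6). The perpendicularity gives TD at right angles to LT, so TD runs at -41.3°; with |TD| = 19.7, D = (24.9, 27.6). ∠TDE = 144.4° gives DE at -76.9° from the x-axis; with |DE| = 29.5, E = (31.6, -1.10). ∠DEA = 145.4° gives EA at -112° from the x-axis; with |EA| = 17.8, A = (25.0, -17.7). Then |QA| = |A − Q| = 30.6.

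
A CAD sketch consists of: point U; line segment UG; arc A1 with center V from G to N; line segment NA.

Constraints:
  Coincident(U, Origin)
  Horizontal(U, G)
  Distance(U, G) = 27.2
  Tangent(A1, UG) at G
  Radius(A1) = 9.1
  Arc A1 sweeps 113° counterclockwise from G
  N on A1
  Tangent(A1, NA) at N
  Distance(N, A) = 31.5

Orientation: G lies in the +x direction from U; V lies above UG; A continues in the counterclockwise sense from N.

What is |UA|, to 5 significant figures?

47.710

U is at the origin; UG is horizontal with |UG| = 27.2 and G on the +x side, so G = (27.200, 0.0000). Tangency of A1 to UG means the radius VG is perpendicular to UG, so V = G + (0, 9.1) = (27.200, 9.1000). On A1, G sits at bearing -90° from V; a 113° counterclockwise sweep puts N at bearing 23°, so N = V + 9.1·(cos 23°, sin 23°) = (35.577, 12.656). A1 meets NA tangentially, so VN is at right angles to NA, so NA runs along (−sin 23°, cos 23°); with |NA| = 31.5, A = (23.269, 41.652). Then |UA| = |A − U| = 47.710.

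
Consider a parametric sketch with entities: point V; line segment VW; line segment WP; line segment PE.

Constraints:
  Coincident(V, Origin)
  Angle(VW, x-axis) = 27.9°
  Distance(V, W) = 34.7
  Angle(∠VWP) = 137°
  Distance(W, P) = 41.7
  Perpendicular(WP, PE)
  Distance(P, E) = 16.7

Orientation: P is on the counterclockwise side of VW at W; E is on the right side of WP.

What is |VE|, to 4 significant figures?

78.29

V is at the origin; VW runs at 27.9° with length 34.7, so W = 34.7·(cos 27.9°, sin 27.9°) = (30.67, 16.24). ∠VWP = 137.0°, so WP runs at 27.9° + (180° − 137.0°) = 70.90° from the x-axis; with |WP| = 41.7, P = W + 41.7·(cos 70.90°, sin 70.90°) = (44.31, 55.64). WP ⟂ PE; with |PE| = 16.7 on the right of WP, E = P + 16.7·(0.9449, -0.3272) = (60.09, 50.18). Then |VE| = |E − V| = 78.29.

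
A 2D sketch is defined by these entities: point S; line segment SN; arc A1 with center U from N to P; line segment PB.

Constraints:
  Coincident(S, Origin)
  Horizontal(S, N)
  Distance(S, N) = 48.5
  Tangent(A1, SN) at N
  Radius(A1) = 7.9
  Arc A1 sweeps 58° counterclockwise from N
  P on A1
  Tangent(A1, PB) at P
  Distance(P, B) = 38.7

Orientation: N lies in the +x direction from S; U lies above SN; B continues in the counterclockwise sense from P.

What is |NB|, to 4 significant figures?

45.55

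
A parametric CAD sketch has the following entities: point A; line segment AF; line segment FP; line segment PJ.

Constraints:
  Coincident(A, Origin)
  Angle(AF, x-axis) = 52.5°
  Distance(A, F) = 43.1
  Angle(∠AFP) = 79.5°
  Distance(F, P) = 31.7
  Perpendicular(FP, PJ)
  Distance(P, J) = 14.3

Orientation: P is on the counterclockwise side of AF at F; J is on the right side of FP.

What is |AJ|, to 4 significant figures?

61.49

A is at the origin; AF runs at 52.5° with length 43.1, so F = 43.1·(cos 52.5°, sin 52.5°) = (26.24, 34.19). ∠AFP = 79.5°, so FP runs at 52.5° + (180° − 79.5°) = 153.0° from the x-axis; with |FP| = 31.7, P = F + 31.7·(cos 153.0°, sin 153.0°) = (-2.007, 48.59). The perpendicularity gives PJ at right angles to FP; with |PJ| = 14.3 on the right of FP, J = P + 14.3·(0.4540, 0.8910) = (4.485, 61.33). Then |AJ| = |J − A| = 61.49.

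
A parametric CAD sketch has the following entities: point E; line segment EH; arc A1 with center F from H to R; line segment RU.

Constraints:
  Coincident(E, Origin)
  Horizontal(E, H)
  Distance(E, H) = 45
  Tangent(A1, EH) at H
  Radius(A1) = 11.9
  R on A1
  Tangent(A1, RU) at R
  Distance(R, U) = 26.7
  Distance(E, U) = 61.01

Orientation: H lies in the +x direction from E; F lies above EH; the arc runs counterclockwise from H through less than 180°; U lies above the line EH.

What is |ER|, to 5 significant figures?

58.328

Checks: |FH| = 11.90 ✓; |FR| = 11.90 ✓; ∠(FR, RU) = 90.00° ✓; |RU| = 26.70 ✓; |EU| = 61.01 ✓.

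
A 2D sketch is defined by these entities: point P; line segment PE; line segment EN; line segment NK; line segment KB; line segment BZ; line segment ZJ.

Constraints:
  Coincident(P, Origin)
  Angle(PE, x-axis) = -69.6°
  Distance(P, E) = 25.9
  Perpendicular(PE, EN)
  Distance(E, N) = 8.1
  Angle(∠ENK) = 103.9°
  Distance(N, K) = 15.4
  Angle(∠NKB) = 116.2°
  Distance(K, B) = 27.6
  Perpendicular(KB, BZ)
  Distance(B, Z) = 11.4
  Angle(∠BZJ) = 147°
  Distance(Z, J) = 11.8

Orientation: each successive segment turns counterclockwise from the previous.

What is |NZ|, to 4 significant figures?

34.48

P is at the origin; PE runs at -69.6° with length 25.9, so E = (9.028, -24.28). PE ⟂ EN, so EN runs at 20.40°; with |EN| = 8.1, N = (16.62, -21.45). ∠ENK = 103.9° gives NK at 96.50° from the x-axis; with |NK| = 15.4, K = (14.88, -6.151). ∠NKB = 116.2° gives KB at 160.3° from the x-axis; with |KB| = 27.6, B = (-11.11, 3.153). KB is perpendicular to BZ, so BZ runs at -109.7°; with |BZ| = 11.4, Z = (-14.95, -7.580). Then |NZ| = |Z − N| = 34.48.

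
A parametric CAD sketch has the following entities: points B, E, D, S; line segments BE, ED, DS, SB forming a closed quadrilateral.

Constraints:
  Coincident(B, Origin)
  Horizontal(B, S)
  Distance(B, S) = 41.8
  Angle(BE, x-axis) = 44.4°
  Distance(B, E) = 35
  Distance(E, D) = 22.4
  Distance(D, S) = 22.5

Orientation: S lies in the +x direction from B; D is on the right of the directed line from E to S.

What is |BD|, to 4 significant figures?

19.67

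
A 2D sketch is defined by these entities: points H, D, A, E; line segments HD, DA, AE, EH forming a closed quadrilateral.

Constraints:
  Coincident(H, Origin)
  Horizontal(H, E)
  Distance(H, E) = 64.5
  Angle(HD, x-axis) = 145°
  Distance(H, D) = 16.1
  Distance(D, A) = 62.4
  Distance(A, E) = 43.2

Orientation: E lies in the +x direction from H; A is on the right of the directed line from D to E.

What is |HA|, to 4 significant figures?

46.39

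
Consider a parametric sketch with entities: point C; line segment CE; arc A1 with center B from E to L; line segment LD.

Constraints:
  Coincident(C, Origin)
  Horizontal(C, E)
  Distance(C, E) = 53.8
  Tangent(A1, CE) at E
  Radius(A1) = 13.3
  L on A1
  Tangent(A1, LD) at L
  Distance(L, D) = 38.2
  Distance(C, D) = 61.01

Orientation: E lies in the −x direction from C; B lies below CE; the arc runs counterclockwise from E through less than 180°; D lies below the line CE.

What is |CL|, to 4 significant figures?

67.08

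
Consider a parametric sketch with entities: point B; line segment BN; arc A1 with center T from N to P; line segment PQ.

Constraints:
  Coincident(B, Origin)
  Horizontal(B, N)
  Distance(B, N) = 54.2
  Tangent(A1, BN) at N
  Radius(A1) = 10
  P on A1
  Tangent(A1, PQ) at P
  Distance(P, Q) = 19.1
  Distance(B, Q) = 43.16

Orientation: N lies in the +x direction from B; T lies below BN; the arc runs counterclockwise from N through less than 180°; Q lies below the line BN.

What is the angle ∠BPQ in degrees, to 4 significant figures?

70.54°

B is at the origin; B and N share the same y with |BN| = 54.2 and N on the +x side, so N = (54.20, 0.000). Tangency of A1 to BN means the radius TN is perpendicular to BN, so T = N + (0, -10) = (54.20, -10.00). Since TP ⟂ PQ (tangency), |TQ| = √(10.0² + 19.1²) = 21.56 regardless of where P sits on A1. So Q lies on both circle(B, 43.16) and circle(T, 21.56); the below-BN intersection is Q = (36.74, -22.65). P is the foot of the tangent from Q: P = (45.25, -5.547).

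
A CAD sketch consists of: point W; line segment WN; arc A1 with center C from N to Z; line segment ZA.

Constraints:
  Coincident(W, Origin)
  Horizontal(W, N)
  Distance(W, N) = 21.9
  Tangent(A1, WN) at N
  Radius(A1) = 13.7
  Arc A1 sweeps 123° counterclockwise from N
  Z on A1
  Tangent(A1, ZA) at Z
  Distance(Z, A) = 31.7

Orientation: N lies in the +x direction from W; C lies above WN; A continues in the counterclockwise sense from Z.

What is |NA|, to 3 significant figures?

48.1

W is at the origin; WN is horizontal with |WN| = 21.9 and N on the +x side, so N = (21.9, 0.00). Since A1 is tangent to WN there, CN ⟂ WN, so C = N + (0, 13.7) = (21.9, 13.7). On A1, N sits at bearing -90° from C; a 123° counterclockwise sweep puts Z at bearing 33°, so Z = C + 13.7·(cos 33°, sin 33°) = (33.4, 21.2). Tangency of A1 to ZA means the radius CZ is perpendicular to ZA, so ZA runs along (−sin 33°, cos 33°); with |ZA| = 31.7, A = (16.1, 47.7). Then |NA| = |A − N| = 48.1.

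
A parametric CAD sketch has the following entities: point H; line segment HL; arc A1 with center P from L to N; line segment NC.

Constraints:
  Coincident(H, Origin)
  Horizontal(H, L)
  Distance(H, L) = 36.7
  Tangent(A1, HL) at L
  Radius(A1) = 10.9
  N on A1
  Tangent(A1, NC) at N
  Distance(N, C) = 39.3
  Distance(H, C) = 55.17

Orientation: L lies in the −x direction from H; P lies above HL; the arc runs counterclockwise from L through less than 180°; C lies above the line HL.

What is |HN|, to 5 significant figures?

27.829

Checks: H = (0.00, 0.00) ✓; |PN| = 10.90 ✓; ∠(PN, NC) = 90.00° ✓; |NC| = 39.30 ✓; |HC| = 55.17 ✓.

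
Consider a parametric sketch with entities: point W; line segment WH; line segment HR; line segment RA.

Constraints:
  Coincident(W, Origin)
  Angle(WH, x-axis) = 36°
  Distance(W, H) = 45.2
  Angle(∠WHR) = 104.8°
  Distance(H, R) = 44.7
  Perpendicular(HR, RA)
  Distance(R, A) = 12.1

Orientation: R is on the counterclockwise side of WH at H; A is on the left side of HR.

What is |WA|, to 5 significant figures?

64.515

W is at the origin; WH runs at 36.0° with length 45.2, so H = 45.2·(cos 36.0°, sin 36.0°) = (36.568, 26.568). ∠WHR = 104.8°, so HR runs at 36.0° + (180° − 104.8°) = 111.20° from the x-axis; with |HR| = 44.7, R = H + 44.7·(cos 111.20°, sin 111.20°) = (20.403, 68.243). HR is perpendicular to RA; with |RA| = 12.1 on the left of HR, A = R + 12.1·(-0.93232, -0.36162) = (9.1218, 63.867). Then |WA| = |A − W| = 64.515.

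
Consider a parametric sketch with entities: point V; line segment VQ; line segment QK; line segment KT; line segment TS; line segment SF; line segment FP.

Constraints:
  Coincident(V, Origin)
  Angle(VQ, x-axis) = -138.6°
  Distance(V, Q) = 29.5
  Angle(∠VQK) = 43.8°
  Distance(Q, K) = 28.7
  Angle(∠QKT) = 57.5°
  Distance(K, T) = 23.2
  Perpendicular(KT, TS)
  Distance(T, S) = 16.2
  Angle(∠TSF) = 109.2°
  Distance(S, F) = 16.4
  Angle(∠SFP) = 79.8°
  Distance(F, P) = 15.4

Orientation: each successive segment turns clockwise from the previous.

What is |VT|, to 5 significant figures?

5.1285

V is at the origin; VQ runs at -138.6° with length 29.5, so Q = (-22.128, -19.509). ∠VQK = 43.8° gives QK at 85.200° from the x-axis; with |QK| = 28.7, K = (-19.727, 9.0906). ∠QKT = 57.5° gives KT at -37.300° from the x-axis; with |KT| = 23.2, T = (-1.2717, -4.9683). Then |VT| = |T − V| = 5.1285.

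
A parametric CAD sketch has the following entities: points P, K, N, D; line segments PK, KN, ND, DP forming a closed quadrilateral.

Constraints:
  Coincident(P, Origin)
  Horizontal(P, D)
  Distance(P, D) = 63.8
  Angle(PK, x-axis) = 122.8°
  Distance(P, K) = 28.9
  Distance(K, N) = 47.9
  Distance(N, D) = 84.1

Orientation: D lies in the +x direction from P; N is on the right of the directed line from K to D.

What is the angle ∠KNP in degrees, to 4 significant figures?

34.14°

P is at the origin; PD is horizontal with |PD| = 63.8 and D in +x, so D = (63.8, 0). PK runs at 122.8° with |PK| = 28.9, so K = (-15.66, 24.29). N is determined by |KN| = 47.9 and |ND| = 84.1 together: it lies at the intersection of circle(K, 47.9) and circle(D, 84.1). With |KD| = 83.09, the foot of the radical line on KD is 12.79 from K and the perpendicular offset is √(47.9² − 12.79²) = 46.16. Taking the right-of-KD solution: N = (-16.92, -23.59).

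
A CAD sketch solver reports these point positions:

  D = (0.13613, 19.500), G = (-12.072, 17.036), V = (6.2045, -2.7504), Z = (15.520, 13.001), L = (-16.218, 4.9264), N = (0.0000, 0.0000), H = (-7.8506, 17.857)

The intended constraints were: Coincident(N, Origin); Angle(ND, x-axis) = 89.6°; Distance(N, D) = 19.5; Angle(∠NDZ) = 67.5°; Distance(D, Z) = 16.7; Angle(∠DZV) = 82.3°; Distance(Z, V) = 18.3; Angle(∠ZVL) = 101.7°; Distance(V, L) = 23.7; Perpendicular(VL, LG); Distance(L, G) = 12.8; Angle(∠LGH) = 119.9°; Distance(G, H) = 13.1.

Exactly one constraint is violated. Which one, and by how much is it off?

Distance(G, H) = 13.1 — off by 8.80.

N = (0.00, 0.00) ✓; ND at 89.60° ✓; |ND| = 19.50 ✓; ∠NDZ = 67.50° ✓; |DZ| = 16.70 ✓; ∠DZV = 82.30° ✓; |ZV| = 18.30 ✓; ∠ZVL = 101.7° ✓; |VL| = 23.70 ✓; ∠(VL, LG) = 90.00° ✓; |LG| = 12.80 ✓; ∠LGH = 119.9° ✓; |GH| = 4.300 ✗.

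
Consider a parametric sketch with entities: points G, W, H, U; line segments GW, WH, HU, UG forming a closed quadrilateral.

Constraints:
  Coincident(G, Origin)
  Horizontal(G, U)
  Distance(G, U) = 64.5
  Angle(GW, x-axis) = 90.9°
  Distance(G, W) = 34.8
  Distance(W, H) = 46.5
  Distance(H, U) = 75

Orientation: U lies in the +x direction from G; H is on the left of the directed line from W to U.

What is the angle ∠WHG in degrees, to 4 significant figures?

19.43°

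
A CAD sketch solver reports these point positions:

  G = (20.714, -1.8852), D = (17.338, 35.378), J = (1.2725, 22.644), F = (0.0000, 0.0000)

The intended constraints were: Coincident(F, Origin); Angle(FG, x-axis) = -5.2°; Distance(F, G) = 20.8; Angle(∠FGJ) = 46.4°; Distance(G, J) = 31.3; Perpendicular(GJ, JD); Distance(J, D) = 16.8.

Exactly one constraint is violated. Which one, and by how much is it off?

Distance(J, D) = 16.8 — off by 3.70.

F = (0.00, 0.00) ✓; FG at -5.200° ✓; |FG| = 20.80 ✓; ∠FGJ = 46.40° ✓; |GJ| = 31.30 ✓; ∠(GJ, JD) = 90.00° ✓; |JD| = 20.50 ✗.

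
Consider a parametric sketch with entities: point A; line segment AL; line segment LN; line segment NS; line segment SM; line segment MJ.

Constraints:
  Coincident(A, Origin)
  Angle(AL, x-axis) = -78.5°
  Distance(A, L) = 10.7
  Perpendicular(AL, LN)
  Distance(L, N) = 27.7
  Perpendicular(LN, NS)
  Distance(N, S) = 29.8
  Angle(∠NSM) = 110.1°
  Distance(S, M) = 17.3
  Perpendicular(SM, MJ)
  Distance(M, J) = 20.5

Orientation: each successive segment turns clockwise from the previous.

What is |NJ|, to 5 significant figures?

28.540

A is at the origin; AL runs at -78.5° with length 10.7, so L = (2.1332, -10.485). AL ⟂ LN, so LN runs at -168.50°; with |LN| = 27.7, N = (-25.011, -16.008). LN ⟂ NS, so NS runs at 101.50°; with |NS| = 29.8, S = (-30.952, 13.194). ∠NSM = 110.1° gives SM at 31.600° from the x-axis; with |SM| = 17.3, M = (-16.217, 22.259). SM ⟂ MJ, so MJ runs at -58.400°; with |MJ| = 20.5, J = (-5.4753, 4.7986). Then |NJ| = |J − N| = 28.540.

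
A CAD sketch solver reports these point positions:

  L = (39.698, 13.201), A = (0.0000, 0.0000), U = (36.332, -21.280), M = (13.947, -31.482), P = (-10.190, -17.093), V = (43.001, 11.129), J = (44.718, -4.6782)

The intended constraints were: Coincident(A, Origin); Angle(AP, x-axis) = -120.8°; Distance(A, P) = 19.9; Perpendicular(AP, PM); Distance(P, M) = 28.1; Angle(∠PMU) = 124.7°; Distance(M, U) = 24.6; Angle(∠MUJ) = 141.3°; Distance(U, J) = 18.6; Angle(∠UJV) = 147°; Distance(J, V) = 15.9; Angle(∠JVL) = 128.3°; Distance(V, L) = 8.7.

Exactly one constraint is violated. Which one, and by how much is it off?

Distance(V, L) = 8.7 — off by 4.80.

A = (0.00, 0.00) ✓; AP at -120.8° ✓; |AP| = 19.90 ✓; ∠(AP, PM) = 90.00° ✓; |PM| = 28.10 ✓; ∠PMU = 124.7° ✓; |MU| = 24.60 ✓; ∠MUJ = 141.3° ✓; |UJ| = 18.60 ✓; ∠UJV = 147.0° ✓; |JV| = 15.90 ✓; ∠JVL = 128.3° ✓; |VL| = 3.899 ✗.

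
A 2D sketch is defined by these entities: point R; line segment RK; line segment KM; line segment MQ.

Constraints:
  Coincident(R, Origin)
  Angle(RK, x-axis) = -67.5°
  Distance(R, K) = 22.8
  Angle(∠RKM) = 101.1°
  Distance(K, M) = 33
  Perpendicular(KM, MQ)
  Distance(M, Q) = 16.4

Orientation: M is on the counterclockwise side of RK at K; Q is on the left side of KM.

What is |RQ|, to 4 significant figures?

37.86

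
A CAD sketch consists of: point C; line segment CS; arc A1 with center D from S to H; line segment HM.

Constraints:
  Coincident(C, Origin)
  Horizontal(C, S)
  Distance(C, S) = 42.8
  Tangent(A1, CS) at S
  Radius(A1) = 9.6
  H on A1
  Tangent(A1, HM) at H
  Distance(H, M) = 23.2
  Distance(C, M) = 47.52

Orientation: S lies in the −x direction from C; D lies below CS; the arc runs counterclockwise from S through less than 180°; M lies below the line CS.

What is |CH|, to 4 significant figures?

52.38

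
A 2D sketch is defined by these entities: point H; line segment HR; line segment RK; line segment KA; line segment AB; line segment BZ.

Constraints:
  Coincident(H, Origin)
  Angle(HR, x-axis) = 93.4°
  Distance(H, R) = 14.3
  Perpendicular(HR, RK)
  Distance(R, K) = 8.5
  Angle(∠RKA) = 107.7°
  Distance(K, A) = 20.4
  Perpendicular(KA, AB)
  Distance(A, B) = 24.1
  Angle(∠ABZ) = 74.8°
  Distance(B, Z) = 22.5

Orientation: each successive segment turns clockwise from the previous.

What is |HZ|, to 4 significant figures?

13.63

H is at the origin; HR runs at 93.4° with length 14.3, so R = (-0.8481, 14.27). The perpendicularity gives RK at right angles to HR, so RK runs at 3.400°; with |RK| = 8.5, K = (7.637, 14.78). ∠RKA = 107.7° gives KA at -68.90° from the x-axis; with |KA| = 20.4, A = (14.98, -4.253). KA is perpendicular to AB, so AB runs at -158.9°; with |AB| = 24.1, B = (-7.503, -12.93). ∠ABZ = 74.8° gives BZ at 95.90° from the x-axis; with |BZ| = 22.5, Z = (-9.816, 9.452). Then |HZ| = |Z − H| = 13.63.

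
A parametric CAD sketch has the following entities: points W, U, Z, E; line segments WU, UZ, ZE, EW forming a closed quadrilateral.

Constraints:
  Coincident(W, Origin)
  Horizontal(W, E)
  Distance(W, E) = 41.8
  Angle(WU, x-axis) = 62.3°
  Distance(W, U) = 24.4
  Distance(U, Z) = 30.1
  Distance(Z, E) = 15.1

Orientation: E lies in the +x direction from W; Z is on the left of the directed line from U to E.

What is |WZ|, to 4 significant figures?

43.42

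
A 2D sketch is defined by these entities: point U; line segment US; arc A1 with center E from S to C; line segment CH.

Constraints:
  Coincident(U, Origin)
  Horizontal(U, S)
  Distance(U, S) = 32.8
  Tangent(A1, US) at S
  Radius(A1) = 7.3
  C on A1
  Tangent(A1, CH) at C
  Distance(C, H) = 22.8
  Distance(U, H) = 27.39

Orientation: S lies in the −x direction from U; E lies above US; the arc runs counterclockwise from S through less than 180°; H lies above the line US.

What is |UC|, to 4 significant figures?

26.78

Checks: U = (0.00, 0.00) ✓; U.y = 0.00, S.y = 0.00 ✓; |EC| = 7.300 ✓; ∠(EC, CH) = 90.00° ✓; |CH| = 22.80 ✓; |UH| = 27.39 ✓.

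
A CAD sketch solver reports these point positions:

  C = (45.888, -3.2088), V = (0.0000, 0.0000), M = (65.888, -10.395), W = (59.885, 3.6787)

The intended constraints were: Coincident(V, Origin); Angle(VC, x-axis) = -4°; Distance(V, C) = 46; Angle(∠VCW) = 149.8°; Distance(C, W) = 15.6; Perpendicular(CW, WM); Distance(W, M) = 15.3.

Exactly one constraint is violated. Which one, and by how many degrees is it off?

Perpendicular(CW, WM) — off by 3.10°.

V = (0.00, 0.00) ✓; VC at -4.000° ✓; |VC| = 46.00 ✓; ∠VCW = 149.8° ✓; |CW| = 15.60 ✓; ∠(CW, WM) = 93.10° ✗; |WM| = 15.30 ✓.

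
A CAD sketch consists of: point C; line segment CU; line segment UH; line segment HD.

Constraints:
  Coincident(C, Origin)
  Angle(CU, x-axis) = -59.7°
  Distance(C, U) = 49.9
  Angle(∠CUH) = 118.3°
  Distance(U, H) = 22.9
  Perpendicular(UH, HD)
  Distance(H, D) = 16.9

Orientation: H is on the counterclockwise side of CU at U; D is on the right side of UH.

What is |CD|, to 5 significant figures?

76.606

C is at the origin; CU runs at -59.7° with length 49.9, so U = 49.9·(cos -59.7°, sin -59.7°) = (25.176, -43.083). ∠CUH = 118.3°, so UH runs at -59.7° + (180° − 118.3°) = 2.0000° from the x-axis; with |UH| = 22.9, H = U + 22.9·(cos 2.0000°, sin 2.0000°) = (48.062, -42.284). The perpendicularity gives HD at right angles to UH; with |HD| = 16.9 on the right of UH, D = H + 16.9·(0.034899, -0.99939) = (48.652, -59.174). Then |CD| = |D − C| = 76.606.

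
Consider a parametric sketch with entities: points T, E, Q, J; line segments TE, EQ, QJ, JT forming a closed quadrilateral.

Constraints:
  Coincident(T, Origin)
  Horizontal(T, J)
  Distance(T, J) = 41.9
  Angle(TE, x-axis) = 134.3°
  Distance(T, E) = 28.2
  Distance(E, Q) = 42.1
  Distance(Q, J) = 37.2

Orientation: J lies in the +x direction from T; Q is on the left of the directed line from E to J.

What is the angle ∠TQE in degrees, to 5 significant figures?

41.049°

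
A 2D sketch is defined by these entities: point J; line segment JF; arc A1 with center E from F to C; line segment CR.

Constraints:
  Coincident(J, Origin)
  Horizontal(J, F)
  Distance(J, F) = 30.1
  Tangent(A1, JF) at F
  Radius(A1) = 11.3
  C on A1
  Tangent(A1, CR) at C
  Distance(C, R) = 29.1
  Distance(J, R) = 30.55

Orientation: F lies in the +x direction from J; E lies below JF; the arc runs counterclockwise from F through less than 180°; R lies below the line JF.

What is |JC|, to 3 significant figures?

21.2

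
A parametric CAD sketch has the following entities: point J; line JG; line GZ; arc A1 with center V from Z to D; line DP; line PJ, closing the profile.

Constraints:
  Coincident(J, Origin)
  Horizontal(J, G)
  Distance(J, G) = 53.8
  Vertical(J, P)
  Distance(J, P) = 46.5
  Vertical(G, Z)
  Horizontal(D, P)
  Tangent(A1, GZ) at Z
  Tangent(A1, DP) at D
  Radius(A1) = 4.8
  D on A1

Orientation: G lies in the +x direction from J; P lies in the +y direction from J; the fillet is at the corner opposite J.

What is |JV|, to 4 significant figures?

64.34

J and P share the same x with |JP| = 46.5 and P on the +y side, so P = (0.000, 46.50). The virtual corner opposite J is at (53.80, 46.50). Tangency of A1 to GZ means the radius VZ is perpendicular to GZ and the tangent condition forces VD to be normal to DP, with radius 4.8, so the center V sits 4.8 in from both sides at V = (49.00, 41.70). Then |JV| = |V − J| = 64.34.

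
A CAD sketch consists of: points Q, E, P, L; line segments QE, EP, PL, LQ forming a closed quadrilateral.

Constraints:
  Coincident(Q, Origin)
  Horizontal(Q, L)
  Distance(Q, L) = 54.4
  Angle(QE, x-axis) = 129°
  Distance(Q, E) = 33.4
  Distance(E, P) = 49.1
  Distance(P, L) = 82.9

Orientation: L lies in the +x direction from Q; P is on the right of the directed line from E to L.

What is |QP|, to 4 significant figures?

34.13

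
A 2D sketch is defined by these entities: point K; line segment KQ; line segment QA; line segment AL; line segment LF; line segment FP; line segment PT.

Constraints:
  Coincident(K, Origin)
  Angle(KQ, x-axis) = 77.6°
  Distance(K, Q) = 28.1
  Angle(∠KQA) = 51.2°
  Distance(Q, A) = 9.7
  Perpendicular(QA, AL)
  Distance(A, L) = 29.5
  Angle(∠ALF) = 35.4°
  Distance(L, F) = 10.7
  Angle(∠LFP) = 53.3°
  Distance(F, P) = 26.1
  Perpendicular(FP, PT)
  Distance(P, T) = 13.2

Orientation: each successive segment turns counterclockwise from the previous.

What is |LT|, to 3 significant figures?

20.2

∠LFP = 53.3° gives FP at -152° from the x-axis; with |FP| = 26.1, P = (-11.0, -4.86). FP is perpendicular to PT, so PT runs at -62.3°; with |PT| = 13.2, T = (-4.84, -16.5). Then |LT| = |T − L| = 20.2.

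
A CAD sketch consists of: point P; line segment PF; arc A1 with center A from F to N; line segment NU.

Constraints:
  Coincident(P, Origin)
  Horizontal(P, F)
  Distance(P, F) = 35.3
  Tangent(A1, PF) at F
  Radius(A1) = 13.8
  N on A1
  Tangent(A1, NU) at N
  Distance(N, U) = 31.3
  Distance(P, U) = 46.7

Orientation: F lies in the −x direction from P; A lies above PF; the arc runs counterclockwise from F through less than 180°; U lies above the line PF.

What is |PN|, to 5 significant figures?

24.769

Checks: |AN| = 13.80 ✓; ∠(AN, NU) = 90.00° ✓; |NU| = 31.30 ✓; |PU| = 46.70 ✓.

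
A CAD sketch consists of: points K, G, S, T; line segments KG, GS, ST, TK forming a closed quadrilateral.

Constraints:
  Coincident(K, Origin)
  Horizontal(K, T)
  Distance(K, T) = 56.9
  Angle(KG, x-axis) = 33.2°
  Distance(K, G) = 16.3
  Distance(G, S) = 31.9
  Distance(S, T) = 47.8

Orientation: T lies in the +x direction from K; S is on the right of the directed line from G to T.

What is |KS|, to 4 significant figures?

27.40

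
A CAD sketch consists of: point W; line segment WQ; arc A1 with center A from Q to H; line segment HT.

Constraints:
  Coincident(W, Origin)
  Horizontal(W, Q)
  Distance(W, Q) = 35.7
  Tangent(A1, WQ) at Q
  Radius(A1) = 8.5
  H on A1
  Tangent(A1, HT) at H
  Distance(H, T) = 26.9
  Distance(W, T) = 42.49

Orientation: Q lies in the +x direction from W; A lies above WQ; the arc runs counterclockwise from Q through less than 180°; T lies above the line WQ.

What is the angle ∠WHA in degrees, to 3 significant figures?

21.9°

Checks: W.y = 0.00, Q.y = 0.00 ✓; ∠(AQ, QW) = 90.00° ✓; |AH| = 8.500 ✓; ∠(AH, HT) = 90.00° ✓; |HT| = 26.90 ✓; |WT| = 42.49 ✓.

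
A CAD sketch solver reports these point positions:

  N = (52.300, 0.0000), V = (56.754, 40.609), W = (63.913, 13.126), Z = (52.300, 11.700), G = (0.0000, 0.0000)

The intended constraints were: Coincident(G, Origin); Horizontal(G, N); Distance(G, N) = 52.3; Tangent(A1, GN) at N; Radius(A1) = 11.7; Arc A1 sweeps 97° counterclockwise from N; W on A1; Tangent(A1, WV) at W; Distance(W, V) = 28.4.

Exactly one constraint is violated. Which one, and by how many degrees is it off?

Tangent(A1, WV) at W — off by 7.60°.

G = (0.00, 0.00) ✓; G.y = 0.00, N.y = 0.00 ✓; |GN| = 52.30 ✓; ∠(ZN, NG) = 90.00° ✓; |ZN| = 11.70 ✓; bearing(Z→W) − bearing(Z→N) = 97.00° ✓; |ZW| = 11.70 ✓; ∠(ZW, WV) = 82.40° ✗; |WV| = 28.40 ✓.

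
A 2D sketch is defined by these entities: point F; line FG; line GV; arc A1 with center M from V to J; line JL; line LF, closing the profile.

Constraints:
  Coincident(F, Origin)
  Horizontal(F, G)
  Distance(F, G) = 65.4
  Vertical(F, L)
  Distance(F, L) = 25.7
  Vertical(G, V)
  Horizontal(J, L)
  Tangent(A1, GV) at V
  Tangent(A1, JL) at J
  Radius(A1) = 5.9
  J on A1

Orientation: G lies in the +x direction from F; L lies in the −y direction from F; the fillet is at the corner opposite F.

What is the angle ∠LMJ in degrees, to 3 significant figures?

84.3°

F is at the origin; F and G share the same y with |FG| = 65.4 and G on the +x side, so G = (65.4, 0.00). F and L share the same x with |FL| = 25.7 and L on the −y side, so L = (0.00, -25.7). The virtual corner opposite F is at (65.4, -25.7). A1 meets GV tangentially, so MV is at right angles to GV and tangency of A1 to JL means the radius MJ is perpendicular to JL, with radius 5.9, so the center M sits 5.9 in from both sides at M = (59.5, -19.8). That places the tangent points at V = (65.4, -19.8) on GV and J = (59.5, -25.7) on JL. Then cos ∠LMJ = ML·MJ / (|ML||MJ|), giving 84.3°.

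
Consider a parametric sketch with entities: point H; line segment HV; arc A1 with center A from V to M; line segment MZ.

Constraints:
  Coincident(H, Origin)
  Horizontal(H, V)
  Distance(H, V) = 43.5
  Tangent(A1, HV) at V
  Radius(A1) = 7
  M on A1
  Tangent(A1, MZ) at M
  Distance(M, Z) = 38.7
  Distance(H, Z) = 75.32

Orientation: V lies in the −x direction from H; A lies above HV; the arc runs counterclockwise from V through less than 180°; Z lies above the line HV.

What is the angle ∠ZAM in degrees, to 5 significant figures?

79.747°

Checks: |AM| = 7.000 ✓; ∠(AM, MZ) = 90.00° ✓; |MZ| = 38.70 ✓; |HZ| = 75.32 ✓.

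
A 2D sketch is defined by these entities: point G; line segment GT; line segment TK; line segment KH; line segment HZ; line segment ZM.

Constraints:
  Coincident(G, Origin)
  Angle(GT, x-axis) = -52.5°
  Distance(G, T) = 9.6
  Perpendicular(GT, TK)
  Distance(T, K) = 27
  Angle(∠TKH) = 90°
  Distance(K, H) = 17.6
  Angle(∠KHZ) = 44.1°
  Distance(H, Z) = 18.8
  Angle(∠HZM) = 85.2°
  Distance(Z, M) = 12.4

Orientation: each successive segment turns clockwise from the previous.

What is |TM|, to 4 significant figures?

23.81

G is at the origin; GT runs at -52.5° with length 9.6, so T = (5.844, -7.616). GT ⟂ TK, so TK runs at -142.5°; with |TK| = 27.0, K = (-15.58, -24.05). ∠TKH = 90.0° gives KH at 127.5° from the x-axis; with |KH| = 17.6, H = (-26.29, -10.09). ∠KHZ = 44.1° gives HZ at -8.400° from the x-axis; with |HZ| = 18.8, Z = (-7.692, -12.84). ∠HZM = 85.2° gives ZM at -103.2° from the x-axis; with |ZM| = 12.4, M = (-10.52, -24.91). Then |TM| = |M − T| = 23.81.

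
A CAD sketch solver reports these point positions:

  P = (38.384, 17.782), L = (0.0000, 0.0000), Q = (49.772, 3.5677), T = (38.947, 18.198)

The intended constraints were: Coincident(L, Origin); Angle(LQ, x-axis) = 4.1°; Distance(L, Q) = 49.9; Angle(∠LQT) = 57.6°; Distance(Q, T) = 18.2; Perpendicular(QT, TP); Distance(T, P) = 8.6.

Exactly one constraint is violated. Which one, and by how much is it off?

Distance(T, P) = 8.6 — off by 7.90.

L = (0.00, 0.00) ✓; LQ at 4.100° ✓; |LQ| = 49.90 ✓; ∠LQT = 57.60° ✓; |QT| = 18.20 ✓; ∠(QT, TP) = 89.96° ✓; |TP| = 0.7000 ✗.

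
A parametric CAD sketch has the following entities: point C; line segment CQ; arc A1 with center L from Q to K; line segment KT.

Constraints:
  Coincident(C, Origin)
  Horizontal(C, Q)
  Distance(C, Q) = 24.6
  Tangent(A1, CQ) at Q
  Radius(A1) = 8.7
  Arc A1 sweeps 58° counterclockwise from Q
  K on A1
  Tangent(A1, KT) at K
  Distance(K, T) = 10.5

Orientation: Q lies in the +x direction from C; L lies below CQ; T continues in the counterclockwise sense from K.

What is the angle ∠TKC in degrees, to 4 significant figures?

71.36°

C is at the origin; C and Q share the same y with |CQ| = 24.6 and Q on the +x side, so Q = (24.60, 0.000). Since A1 is tangent to CQ there, LQ ⟂ CQ, so L = Q + (0, -8.7) = (24.60, -8.700). On A1, Q sits at bearing 90° from L; a 58° counterclockwise sweep puts K at bearing 148°, so K = L + 8.7·(cos 148°, sin 148°) = (17.22, -4.090). The tangent condition forces LK to be normal to KT, so KT runs along (−sin 148°, cos 148°); with |KT| = 10.5, T = (11.66, -12.99). Then cos ∠TKC = KT·KC / (|KT||KC|), giving 71.36°.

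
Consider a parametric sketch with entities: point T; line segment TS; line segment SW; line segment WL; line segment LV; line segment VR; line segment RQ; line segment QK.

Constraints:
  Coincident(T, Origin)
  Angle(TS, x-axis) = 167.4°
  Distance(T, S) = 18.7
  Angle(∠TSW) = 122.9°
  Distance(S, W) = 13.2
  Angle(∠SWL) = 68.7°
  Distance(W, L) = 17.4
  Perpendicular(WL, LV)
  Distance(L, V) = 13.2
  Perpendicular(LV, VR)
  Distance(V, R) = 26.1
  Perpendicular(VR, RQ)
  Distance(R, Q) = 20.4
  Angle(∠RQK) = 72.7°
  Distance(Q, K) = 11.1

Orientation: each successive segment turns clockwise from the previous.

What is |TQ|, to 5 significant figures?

39.408

The perpendicularity gives VR at right angles to LV, so VR runs at 179.00°; with |VR| = 26.1, R = (-31.758, 3.4133). VR ⟂ RQ, so RQ runs at 89.000°; with |RQ| = 20.4, Q = (-31.402, 23.810). Then |TQ| = |Q − T| = 39.408.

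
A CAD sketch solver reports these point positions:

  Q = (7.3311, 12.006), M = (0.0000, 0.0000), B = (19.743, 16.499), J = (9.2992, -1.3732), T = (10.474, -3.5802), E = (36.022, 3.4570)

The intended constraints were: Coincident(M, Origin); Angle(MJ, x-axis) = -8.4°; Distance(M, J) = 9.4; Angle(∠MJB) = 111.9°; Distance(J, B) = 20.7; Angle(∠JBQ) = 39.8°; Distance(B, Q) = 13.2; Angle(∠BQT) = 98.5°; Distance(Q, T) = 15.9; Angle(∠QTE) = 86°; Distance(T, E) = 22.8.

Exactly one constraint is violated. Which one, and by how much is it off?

Distance(T, E) = 22.8 — off by 3.70.

M = (0.00, 0.00) ✓; MJ at -8.400° ✓; |MJ| = 9.400 ✓; ∠MJB = 111.9° ✓; |JB| = 20.70 ✓; ∠JBQ = 39.80° ✓; |BQ| = 13.20 ✓; ∠BQT = 98.50° ✓; |QT| = 15.90 ✓; ∠QTE = 86.00° ✓; |TE| = 26.50 ✗.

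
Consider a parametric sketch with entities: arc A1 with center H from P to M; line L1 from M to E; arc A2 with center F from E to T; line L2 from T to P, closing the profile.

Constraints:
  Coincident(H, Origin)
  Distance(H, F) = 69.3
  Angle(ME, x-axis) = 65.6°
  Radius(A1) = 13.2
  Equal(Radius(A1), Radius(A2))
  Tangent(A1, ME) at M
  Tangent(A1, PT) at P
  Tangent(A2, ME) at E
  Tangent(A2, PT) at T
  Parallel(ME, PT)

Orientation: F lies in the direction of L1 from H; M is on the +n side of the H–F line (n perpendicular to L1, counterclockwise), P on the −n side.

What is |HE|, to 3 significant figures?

70.5

Tangency of A1 to both parallel lines with radius 13.2 puts M and P at H ± 13.2·n: M = (-12.0, 5.45), P = (12.0, -5.45). Equal radii place E and T the same way about F: E = F + 13.2·n = (16.6, 68.6), T = F − 13.2·n = (40.6, 57.7). Then |HE| = |E − H| = 70.5.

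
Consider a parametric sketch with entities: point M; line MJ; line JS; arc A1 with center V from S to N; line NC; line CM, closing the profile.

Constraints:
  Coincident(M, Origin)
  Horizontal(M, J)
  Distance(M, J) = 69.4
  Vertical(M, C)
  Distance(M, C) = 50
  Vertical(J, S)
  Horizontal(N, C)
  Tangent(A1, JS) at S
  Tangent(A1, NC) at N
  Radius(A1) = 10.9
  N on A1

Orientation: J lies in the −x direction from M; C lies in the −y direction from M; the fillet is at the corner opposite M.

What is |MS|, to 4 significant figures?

79.66

M is at the origin; M and J share the same y with |MJ| = 69.4 and J on the −x side, so J = (-69.40, 0.000). M and C share the same x with |MC| = 50.0 and C on the −y side, so C = (0.000, -50.00). The virtual corner opposite M is at (-69.40, -50.00). A1 meets JS tangentially, so VS is at right angles to JS and the tangent condition forces VN to be normal to NC, with radius 10.9, so the center V sits 10.9 in from both sides at V = (-58.50, -39.10). That places the tangent points at S = (-69.40, -39.10) on JS and N = (-58.50, -50.00) on NC. Then |MS| = |S − M| = 79.66.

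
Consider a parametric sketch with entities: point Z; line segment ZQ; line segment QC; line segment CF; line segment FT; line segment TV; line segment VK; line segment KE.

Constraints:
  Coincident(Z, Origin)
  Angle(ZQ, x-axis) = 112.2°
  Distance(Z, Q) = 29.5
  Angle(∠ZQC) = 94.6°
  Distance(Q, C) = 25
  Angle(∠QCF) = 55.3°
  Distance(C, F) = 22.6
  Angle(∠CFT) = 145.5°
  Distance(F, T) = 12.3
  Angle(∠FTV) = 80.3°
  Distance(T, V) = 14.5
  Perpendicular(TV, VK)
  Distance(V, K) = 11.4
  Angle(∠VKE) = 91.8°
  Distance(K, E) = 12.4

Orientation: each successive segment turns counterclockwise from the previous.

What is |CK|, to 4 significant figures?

17.25

Z is at the origin; ZQ runs at 112.2° with length 29.5, so Q = (-11.15, 27.31). ∠ZQC = 94.6° gives QC at -162.4° from the x-axis; with |QC| = 25.0, C = (-34.98, 19.75). ∠QCF = 55.3° gives CF at -37.70° from the x-axis; with |CF| = 22.6, F = (-17.09, 5.933). ∠CFT = 145.5° gives FT at -3.200° from the x-axis; with |FT| = 12.3, T = (-4.814, 5.247). ∠FTV = 80.3° gives TV at 96.50° from the x-axis; with |TV| = 14.5, V = (-6.455, 19.65). The perpendicularity gives VK at right angles to TV, so VK runs at -173.5°; with |VK| = 11.4, K = (-17.78, 18.36). Then |CK| = |K − C| = 17.25.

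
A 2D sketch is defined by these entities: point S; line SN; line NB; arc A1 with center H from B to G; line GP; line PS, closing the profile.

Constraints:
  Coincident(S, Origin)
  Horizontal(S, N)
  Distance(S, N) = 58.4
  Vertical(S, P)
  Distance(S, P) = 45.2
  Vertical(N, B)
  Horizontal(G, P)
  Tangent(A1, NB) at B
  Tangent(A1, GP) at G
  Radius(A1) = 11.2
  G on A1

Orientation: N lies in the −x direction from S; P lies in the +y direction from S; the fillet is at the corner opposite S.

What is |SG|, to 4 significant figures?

65.35

S is at the origin; SN is horizontal with |SN| = 58.4 and N on the −x side, so N = (-58.40, 0.000). SP is vertical with |SP| = 45.2 and P on the +y side, so P = (0.000, 45.20). The virtual corner opposite S is at (-58.40, 45.20). Since A1 is tangent to NB there, HB ⟂ NB and tangency of A1 to GP means the radius HG is perpendicular to GP, with radius 11.2, so the center H sits 11.2 in from both sides at H = (-47.20, 34.00). That places the tangent points at B = (-58.40, 34.00) on NB and G = (-47.20, 45.20) on GP. Then |SG| = |G − S| = 65.35.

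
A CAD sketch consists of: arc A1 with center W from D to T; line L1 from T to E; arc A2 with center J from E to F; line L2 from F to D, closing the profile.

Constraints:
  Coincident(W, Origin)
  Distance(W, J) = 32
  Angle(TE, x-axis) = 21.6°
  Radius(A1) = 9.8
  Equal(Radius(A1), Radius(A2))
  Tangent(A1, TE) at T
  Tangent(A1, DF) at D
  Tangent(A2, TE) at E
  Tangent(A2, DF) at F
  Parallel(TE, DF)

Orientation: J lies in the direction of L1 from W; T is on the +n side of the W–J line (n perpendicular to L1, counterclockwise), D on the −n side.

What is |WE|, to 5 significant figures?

33.467

Tangency of A1 to both parallel lines with radius 9.8 puts T and D at W ± 9.8·n: T = (-3.6076, 9.1118), D = (3.6076, -9.1118). Equal radii place E and F the same way about J: E = J + 9.8·n = (26.145, 20.892), F = J − 9.8·n = (33.360, 2.6682). Then |WE| = |E − W| = 33.467.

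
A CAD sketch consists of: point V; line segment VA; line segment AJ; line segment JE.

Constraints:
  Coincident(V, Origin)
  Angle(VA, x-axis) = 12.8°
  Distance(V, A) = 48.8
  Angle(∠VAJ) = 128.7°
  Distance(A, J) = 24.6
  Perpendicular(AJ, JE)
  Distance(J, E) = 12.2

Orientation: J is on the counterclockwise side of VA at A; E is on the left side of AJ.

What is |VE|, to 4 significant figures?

60.89

V is at the origin; VA runs at 12.8° with length 48.8, so A = 48.8·(cos 12.8°, sin 12.8°) = (47.59, 10.81). ∠VAJ = 128.7°, so AJ runs at 12.8° + (180° − 128.7°) = 64.10° from the x-axis; with |AJ| = 24.6, J = A + 24.6·(cos 64.10°, sin 64.10°) = (58.33, 32.94). AJ is perpendicular to JE; with |JE| = 12.2 on the left of AJ, E = J + 12.2·(-0.8996, 0.4368) = (47.36, 38.27). Then |VE| = |E − V| = 60.89.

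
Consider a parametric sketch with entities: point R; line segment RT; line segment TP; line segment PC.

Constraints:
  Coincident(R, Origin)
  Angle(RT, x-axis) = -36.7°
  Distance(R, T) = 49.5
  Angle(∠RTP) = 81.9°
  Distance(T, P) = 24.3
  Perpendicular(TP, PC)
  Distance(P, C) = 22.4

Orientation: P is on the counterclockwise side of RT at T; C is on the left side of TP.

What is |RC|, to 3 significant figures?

31.7

R is at the origin; RT runs at -36.7° with length 49.5, so T = 49.5·(cos -36.7°, sin -36.7°) = (39.7, -29.6). ∠RTP = 81.9°, so TP runs at -36.7° + (180° − 81.9°) = 61.4° from the x-axis; with |TP| = 24.3, P = T + 24.3·(cos 61.4°, sin 61.4°) = (51.3, -8.25). The perpendicularity gives PC at right angles to TP; with |PC| = 22.4 on the left of TP, C = P + 22.4·(-0.878, 0.479) = (31.7, 2.48). Then |RC| = |C − R| = 31.7.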